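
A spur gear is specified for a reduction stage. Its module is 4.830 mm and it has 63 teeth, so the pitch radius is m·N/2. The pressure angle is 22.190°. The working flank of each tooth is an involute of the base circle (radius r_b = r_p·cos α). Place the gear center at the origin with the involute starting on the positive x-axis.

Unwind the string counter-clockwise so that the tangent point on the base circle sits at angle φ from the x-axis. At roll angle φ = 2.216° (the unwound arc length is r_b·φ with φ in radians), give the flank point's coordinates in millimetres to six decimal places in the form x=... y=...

x=140.981939 y=0.002716

pitch radius r_p = m·N/2 = 4.830·63/2 = 152.145000
base radius r_b = r_p·cos α = 152.145000·cos 22.190° = 140.876611
roll angle φ = 2.216° = 0.03867650 rad
x = r_b·(cos φ + φ·sin φ) = 140.876611·(0.99925216 + 0.03867650·0.03866685) = 140.981939
y = r_b·(sin φ − φ·cos φ) = 140.876611·(0.03866685 − 0.03867650·0.99925216) = 0.002716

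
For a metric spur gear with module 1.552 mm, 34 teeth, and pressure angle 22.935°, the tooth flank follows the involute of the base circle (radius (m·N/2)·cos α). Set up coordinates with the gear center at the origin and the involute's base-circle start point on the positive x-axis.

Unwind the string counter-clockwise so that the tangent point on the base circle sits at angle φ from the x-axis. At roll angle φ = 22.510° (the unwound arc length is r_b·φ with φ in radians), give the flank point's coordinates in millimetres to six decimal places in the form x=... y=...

pitch radius r_p = m·N/2 = 1.552·34/2 = 26.384000
base radius r_b = r_p·cos α = 26.384000·cos 22.935° = 24.298280
roll angle φ = 22.510° = 0.39287361 rad
x = r_b·(cos φ + φ·sin φ) = 24.298280·(0.92381273 + 0.39287361·0.38284467) = 26.101754
y = r_b·(sin φ − φ·cos φ) = 24.298280·(0.38284467 − 0.39287361·0.92381273) = 0.483609

x=26.101754 y=0.483609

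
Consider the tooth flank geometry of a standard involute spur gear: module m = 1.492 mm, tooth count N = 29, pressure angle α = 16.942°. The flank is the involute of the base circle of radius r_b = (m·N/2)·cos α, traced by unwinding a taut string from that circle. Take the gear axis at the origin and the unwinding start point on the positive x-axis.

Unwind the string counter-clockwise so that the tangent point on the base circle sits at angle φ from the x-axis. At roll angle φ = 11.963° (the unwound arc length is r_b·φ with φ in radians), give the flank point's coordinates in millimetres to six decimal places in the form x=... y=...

pitch radius r_p = m·N/2 = 1.492·29/2 = 21.634000
base radius r_b = r_p·cos α = 21.634000·cos 16.942° = 20.695089
roll angle φ = 11.963° = 0.20879374 rad
x = r_b·(cos φ + φ·sin φ) = 20.695089·(0.97828166 + 0.20879374·0.20727999) = 21.141284
y = r_b·(sin φ − φ·cos φ) = 20.695089·(0.20727999 − 0.20879374·0.97828166) = 0.062518

x=21.141284 y=0.062518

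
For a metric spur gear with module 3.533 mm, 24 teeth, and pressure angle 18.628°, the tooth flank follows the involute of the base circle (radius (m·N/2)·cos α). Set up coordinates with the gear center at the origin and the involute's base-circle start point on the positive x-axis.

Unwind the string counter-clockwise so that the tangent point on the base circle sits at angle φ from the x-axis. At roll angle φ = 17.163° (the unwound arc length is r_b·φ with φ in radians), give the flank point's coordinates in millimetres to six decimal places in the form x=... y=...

x=41.937208 y=0.356734

pitch radius r_p = m·N/2 = 3.533·24/2 = 42.396000
base radius r_b = r_p·cos α = 42.396000·cos 18.628° = 40.174976
roll angle φ = 17.163° = 0.29955086 rad
x = r_b·(cos φ + φ·sin φ) = 40.174976·(0.95546912 + 0.29955086·0.29509110) = 41.937208
y = r_b·(sin φ − φ·cos φ) = 40.174976·(0.29509110 − 0.29955086·0.95546912) = 0.356734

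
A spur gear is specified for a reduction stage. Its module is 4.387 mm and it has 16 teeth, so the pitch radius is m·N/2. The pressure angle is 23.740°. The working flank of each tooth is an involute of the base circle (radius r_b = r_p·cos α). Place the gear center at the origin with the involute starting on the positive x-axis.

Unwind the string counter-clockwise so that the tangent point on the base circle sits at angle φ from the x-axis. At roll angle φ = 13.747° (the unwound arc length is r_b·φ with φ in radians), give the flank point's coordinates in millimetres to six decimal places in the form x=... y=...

pitch radius r_p = m·N/2 = 4.387·16/2 = 35.096000
base radius r_b = r_p·cos α = 35.096000·cos 23.740° = 32.126238
roll angle φ = 13.747° = 0.23993041 rad
x = r_b·(cos φ + φ·sin φ) = 32.126238·(0.97135451 + 0.23993041·0.23763503) = 33.037672
y = r_b·(sin φ − φ·cos φ) = 32.126238·(0.23763503 − 0.23993041·0.97135451) = 0.147059

x=33.037672 y=0.147059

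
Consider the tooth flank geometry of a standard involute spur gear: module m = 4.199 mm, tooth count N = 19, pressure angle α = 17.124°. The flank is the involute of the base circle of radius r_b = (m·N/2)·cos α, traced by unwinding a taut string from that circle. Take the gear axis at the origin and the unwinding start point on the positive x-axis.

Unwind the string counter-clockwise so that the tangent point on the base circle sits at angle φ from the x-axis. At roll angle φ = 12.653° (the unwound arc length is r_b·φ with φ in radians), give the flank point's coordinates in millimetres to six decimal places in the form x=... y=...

pitch radius r_p = m·N/2 = 4.199·19/2 = 39.890500
base radius r_b = r_p·cos α = 39.890500·cos 17.124° = 38.122145
roll angle φ = 12.653° = 0.22083651 rad
x = r_b·(cos φ + φ·sin φ) = 38.122145·(0.97571456 + 0.22083651·0.21904589) = 39.040427
y = r_b·(sin φ − φ·cos φ) = 38.122145·(0.21904589 − 0.22083651·0.97571456) = 0.136191

x=39.040427 y=0.136191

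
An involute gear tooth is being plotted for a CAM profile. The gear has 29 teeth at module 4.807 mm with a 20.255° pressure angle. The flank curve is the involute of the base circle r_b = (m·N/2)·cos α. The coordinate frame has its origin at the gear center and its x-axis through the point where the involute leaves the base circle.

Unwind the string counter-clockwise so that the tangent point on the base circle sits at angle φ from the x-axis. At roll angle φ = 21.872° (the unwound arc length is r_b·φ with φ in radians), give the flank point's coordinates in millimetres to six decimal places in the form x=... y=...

pitch radius r_p = m·N/2 = 4.807·29/2 = 69.701500
base radius r_b = r_p·cos α = 69.701500·cos 20.255° = 65.391238
roll angle φ = 21.872° = 0.38173841 rad
x = r_b·(cos φ + φ·sin φ) = 65.391238·(0.92801842 + 0.38173841·0.37253431) = 69.983604
y = r_b·(sin φ − φ·cos φ) = 65.391238·(0.37253431 − 0.38173841·0.92801842) = 1.194962

x=69.983604 y=1.194962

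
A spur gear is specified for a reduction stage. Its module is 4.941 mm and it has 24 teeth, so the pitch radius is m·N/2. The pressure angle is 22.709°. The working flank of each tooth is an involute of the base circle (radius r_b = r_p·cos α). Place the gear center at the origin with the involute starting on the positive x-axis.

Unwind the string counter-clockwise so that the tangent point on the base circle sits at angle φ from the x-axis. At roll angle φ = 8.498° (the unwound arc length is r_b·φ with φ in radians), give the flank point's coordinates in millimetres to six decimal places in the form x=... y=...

pitch radius r_p = m·N/2 = 4.941·24/2 = 59.292000
base radius r_b = r_p·cos α = 59.292000·cos 22.709° = 54.695534
roll angle φ = 8.498° = 0.14831808 rad
x = r_b·(cos φ + φ·sin φ) = 54.695534·(0.98902102 + 0.14831808·0.14777489) = 55.293832
y = r_b·(sin φ − φ·cos φ) = 54.695534·(0.14777489 − 0.14831808·0.98902102) = 0.059355

x=55.293832 y=0.059355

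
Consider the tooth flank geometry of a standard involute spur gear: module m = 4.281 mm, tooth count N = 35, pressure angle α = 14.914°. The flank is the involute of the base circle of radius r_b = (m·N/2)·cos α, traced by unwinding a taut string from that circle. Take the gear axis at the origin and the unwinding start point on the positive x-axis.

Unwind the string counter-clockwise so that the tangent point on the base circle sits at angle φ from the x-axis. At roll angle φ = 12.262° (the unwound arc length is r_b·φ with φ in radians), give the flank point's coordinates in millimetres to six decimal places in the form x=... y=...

pitch radius r_p = m·N/2 = 4.281·35/2 = 74.917500
base radius r_b = r_p·cos α = 74.917500·cos 14.914° = 72.393771
roll angle φ = 12.262° = 0.21401227 rad
x = r_b·(cos φ + φ·sin φ) = 72.393771·(0.97718665 + 0.21401227·0.21238234) = 74.032699
y = r_b·(sin φ − φ·cos φ) = 72.393771·(0.21238234 − 0.21401227·0.97718665) = 0.235454

x=74.032699 y=0.235454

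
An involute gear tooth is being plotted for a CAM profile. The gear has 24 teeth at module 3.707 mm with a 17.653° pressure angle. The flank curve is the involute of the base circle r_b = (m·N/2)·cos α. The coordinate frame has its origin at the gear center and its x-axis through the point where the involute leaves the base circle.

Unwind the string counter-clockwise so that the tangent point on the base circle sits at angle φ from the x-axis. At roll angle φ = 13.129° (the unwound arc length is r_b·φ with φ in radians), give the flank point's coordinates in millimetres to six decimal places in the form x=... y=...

x=43.487576 y=0.169114

pitch radius r_p = m·N/2 = 3.707·24/2 = 44.484000
base radius r_b = r_p·cos α = 44.484000·cos 17.653° = 42.389273
roll angle φ = 13.129° = 0.22914428 rad
x = r_b·(cos φ + φ·sin φ) = 42.389273·(0.97386112 + 0.22914428·0.22714425) = 43.487576
y = r_b·(sin φ − φ·cos φ) = 42.389273·(0.22714425 − 0.22914428·0.97386112) = 0.169114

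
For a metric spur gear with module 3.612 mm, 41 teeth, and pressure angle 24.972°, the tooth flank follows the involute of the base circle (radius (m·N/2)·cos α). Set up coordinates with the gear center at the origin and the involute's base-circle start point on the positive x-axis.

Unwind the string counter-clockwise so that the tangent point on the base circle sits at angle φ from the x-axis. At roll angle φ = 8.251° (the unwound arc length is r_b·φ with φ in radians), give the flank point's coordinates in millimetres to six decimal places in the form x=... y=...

x=67.816155 y=0.066682

pitch radius r_p = m·N/2 = 3.612·41/2 = 74.046000
base radius r_b = r_p·cos α = 74.046000·cos 24.972° = 67.123751
roll angle φ = 8.251° = 0.14400712 rad
x = r_b·(cos φ + φ·sin φ) = 67.123751·(0.98964888 + 0.14400712·0.14350989) = 67.816155
y = r_b·(sin φ − φ·cos φ) = 67.123751·(0.14350989 − 0.14400712·0.98964888) = 0.066682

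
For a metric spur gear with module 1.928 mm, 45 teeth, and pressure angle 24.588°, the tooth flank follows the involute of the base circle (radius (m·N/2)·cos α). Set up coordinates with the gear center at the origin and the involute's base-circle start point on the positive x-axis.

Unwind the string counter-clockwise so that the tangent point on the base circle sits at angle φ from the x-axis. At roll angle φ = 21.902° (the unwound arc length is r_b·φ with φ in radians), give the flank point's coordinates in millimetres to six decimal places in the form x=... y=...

pitch radius r_p = m·N/2 = 1.928·45/2 = 43.380000
base radius r_b = r_p·cos α = 43.380000·cos 24.588° = 39.446444
roll angle φ = 21.902° = 0.38226201 rad
x = r_b·(cos φ + φ·sin φ) = 39.446444·(0.92782323 + 0.38226201·0.37302017) = 42.224052
y = r_b·(sin φ − φ·cos φ) = 39.446444·(0.37302017 − 0.38226201·0.92782323) = 0.723787

x=42.224052 y=0.723787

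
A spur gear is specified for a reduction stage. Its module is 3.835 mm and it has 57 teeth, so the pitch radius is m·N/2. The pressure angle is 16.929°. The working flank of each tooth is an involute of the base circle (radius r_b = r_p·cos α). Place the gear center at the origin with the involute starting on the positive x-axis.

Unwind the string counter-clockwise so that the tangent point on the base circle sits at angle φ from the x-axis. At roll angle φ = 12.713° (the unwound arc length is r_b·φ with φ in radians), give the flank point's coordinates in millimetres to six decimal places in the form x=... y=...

x=107.103544 y=0.378866

pitch radius r_p = m·N/2 = 3.835·57/2 = 109.297500
base radius r_b = r_p·cos α = 109.297500·cos 16.929° = 104.561238
roll angle φ = 12.713° = 0.22188371 rad
x = r_b·(cos φ + φ·sin φ) = 104.561238·(0.97548464 + 0.22188371·0.22006754) = 107.103544
y = r_b·(sin φ − φ·cos φ) = 104.561238·(0.22006754 − 0.22188371·0.97548464) = 0.378866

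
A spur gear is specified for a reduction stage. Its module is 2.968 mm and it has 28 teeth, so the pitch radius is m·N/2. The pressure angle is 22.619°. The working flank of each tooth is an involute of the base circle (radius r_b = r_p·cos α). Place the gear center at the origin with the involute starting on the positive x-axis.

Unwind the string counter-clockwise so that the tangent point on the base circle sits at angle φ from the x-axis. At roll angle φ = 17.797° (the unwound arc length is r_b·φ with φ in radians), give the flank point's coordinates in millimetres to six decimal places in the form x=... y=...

pitch radius r_p = m·N/2 = 2.968·28/2 = 41.552000
base radius r_b = r_p·cos α = 41.552000·cos 22.619° = 38.355934
roll angle φ = 17.797° = 0.31061625 rad
x = r_b·(cos φ + φ·sin φ) = 38.355934·(0.95214540 + 0.31061625·0.30564545) = 40.161878
y = r_b·(sin φ − φ·cos φ) = 38.355934·(0.30564545 − 0.31061625·0.95214540) = 0.379479

x=40.161878 y=0.379479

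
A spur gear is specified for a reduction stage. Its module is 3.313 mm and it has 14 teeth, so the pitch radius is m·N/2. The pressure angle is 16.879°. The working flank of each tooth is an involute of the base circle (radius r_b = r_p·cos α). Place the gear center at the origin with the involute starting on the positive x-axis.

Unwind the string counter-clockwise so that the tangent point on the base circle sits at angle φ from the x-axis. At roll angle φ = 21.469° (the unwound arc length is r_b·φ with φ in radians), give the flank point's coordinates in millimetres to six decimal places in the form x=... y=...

pitch radius r_p = m·N/2 = 3.313·14/2 = 23.191000
base radius r_b = r_p·cos α = 23.191000·cos 16.879° = 22.191933
roll angle φ = 21.469° = 0.37470474 rad
x = r_b·(cos φ + φ·sin φ) = 22.191933·(0.93061573 + 0.37470474·0.36599777) = 23.695588
y = r_b·(sin φ − φ·cos φ) = 22.191933·(0.36599777 − 0.37470474·0.93061573) = 0.383735

x=23.695588 y=0.383735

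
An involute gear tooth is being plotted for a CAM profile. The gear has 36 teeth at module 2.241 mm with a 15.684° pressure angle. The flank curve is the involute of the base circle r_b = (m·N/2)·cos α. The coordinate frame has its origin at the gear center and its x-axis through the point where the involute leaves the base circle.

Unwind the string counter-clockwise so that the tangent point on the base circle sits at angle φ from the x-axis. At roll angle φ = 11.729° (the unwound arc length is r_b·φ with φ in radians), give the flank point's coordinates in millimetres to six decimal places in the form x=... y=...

pitch radius r_p = m·N/2 = 2.241·36/2 = 40.338000
base radius r_b = r_p·cos α = 40.338000·cos 15.684° = 38.836106
roll angle φ = 11.729° = 0.20470967 rad
x = r_b·(cos φ + φ·sin φ) = 38.836106·(0.97912005 + 0.20470967·0.20328290) = 39.641335
y = r_b·(sin φ − φ·cos φ) = 38.836106·(0.20328290 − 0.20470967·0.97912005) = 0.110588

x=39.641335 y=0.110588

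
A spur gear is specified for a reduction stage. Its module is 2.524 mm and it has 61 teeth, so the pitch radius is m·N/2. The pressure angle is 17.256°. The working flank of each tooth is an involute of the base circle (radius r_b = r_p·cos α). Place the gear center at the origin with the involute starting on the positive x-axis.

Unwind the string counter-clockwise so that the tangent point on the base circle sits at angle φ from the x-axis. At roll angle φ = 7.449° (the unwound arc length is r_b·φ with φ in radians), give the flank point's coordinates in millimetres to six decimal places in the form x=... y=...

pitch radius r_p = m·N/2 = 2.524·61/2 = 76.982000
base radius r_b = r_p·cos α = 76.982000·cos 17.256° = 73.516954
roll angle φ = 7.449° = 0.13000958 rad
x = r_b·(cos φ + φ·sin φ) = 73.516954·(0.99156065 + 0.13000958·0.12964364) = 74.135641
y = r_b·(sin φ − φ·cos φ) = 73.516954·(0.12964364 − 0.13000958·0.99156065) = 0.053760

x=74.135641 y=0.053760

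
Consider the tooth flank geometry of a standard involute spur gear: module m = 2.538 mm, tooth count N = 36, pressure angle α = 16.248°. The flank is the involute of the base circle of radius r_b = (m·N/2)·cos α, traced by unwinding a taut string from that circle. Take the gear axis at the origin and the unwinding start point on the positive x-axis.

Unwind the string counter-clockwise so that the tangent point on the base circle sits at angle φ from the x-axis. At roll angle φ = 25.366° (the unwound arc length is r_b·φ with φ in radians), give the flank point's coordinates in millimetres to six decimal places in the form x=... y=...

x=47.949274 y=1.243921

pitch radius r_p = m·N/2 = 2.538·36/2 = 45.684000
base radius r_b = r_p·cos α = 45.684000·cos 16.248° = 43.859364
roll angle φ = 25.366° = 0.44272022 rad
x = r_b·(cos φ + φ·sin φ) = 43.859364·(0.90358967 + 0.44272022·0.42839901) = 47.949274
y = r_b·(sin φ − φ·cos φ) = 43.859364·(0.42839901 − 0.44272022·0.90358967) = 1.243921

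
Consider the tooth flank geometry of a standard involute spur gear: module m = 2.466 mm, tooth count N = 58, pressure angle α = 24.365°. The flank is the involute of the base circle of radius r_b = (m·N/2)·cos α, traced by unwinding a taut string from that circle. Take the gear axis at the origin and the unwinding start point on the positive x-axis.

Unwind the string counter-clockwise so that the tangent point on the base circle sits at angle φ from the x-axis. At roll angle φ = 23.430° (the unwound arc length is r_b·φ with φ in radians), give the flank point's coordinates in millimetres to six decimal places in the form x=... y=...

x=70.365944 y=1.460248

pitch radius r_p = m·N/2 = 2.466·58/2 = 71.514000
base radius r_b = r_p·cos α = 71.514000·cos 24.365° = 65.144666
roll angle φ = 23.430° = 0.40893064 rad
x = r_b·(cos φ + φ·sin φ) = 65.144666·(0.91754655 + 0.40893064·0.39762837) = 70.365944
y = r_b·(sin φ − φ·cos φ) = 65.144666·(0.39762837 − 0.40893064·0.91754655) = 1.460248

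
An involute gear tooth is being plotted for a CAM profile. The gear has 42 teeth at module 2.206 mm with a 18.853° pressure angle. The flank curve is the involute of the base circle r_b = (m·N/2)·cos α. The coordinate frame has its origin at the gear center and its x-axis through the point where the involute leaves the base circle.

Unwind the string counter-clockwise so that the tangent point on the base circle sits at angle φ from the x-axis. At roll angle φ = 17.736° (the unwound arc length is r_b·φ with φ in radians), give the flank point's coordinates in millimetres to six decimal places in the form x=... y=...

pitch radius r_p = m·N/2 = 2.206·42/2 = 46.326000
base radius r_b = r_p·cos α = 46.326000·cos 18.853° = 43.840645
roll angle φ = 17.736° = 0.30955160 rad
x = r_b·(cos φ + φ·sin φ) = 43.840645·(0.95247026 + 0.30955160·0.30463158) = 45.891048
y = r_b·(sin φ − φ·cos φ) = 43.840645·(0.30463158 − 0.30955160·0.95247026) = 0.429326

x=45.891048 y=0.429326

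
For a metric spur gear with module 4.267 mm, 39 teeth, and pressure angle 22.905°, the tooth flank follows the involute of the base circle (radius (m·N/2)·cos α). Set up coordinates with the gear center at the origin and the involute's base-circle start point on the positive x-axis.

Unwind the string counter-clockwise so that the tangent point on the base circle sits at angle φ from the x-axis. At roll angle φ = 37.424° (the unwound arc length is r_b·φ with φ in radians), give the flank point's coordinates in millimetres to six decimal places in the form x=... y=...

pitch radius r_p = m·N/2 = 4.267·39/2 = 83.206500
base radius r_b = r_p·cos α = 83.206500·cos 22.905° = 76.645788
roll angle φ = 37.424° = 0.65317202 rad
x = r_b·(cos φ + φ·sin φ) = 76.645788·(0.79416013 + 0.65317202·0.60770855) = 91.292672
y = r_b·(sin φ − φ·cos φ) = 76.645788·(0.60770855 − 0.65317202·0.79416013) = 6.820354

x=91.292672 y=6.820354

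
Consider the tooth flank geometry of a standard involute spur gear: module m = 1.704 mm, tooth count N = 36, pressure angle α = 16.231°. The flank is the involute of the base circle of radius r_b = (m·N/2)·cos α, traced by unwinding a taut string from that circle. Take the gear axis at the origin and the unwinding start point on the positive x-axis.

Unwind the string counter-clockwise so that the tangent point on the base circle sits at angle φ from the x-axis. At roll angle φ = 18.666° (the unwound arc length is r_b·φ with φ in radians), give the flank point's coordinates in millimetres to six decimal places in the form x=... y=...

pitch radius r_p = m·N/2 = 1.704·36/2 = 30.672000
base radius r_b = r_p·cos α = 30.672000·cos 16.231° = 29.449494
roll angle φ = 18.666° = 0.32578316 rad
x = r_b·(cos φ + φ·sin φ) = 29.449494·(0.94740037 + 0.32578316·0.32005085) = 30.971077
y = r_b·(sin φ − φ·cos φ) = 29.449494·(0.32005085 − 0.32578316·0.94740037) = 0.335835

x=30.971077 y=0.335835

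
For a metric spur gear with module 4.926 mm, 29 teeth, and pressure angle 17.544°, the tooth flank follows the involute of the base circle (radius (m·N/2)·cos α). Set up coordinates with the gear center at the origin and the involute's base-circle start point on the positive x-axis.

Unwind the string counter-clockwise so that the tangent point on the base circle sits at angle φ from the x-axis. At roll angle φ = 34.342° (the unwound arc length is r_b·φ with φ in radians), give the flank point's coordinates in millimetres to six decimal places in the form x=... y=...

x=79.261162 y=4.714992

pitch radius r_p = m·N/2 = 4.926·29/2 = 71.427000
base radius r_b = r_p·cos α = 71.427000·cos 17.544° = 68.104626
roll angle φ = 34.342° = 0.59938097 rad
x = r_b·(cos φ + φ·sin φ) = 68.104626·(0.82568499 + 0.59938097·0.56413146) = 79.261162
y = r_b·(sin φ − φ·cos φ) = 68.104626·(0.56413146 − 0.59938097·0.82568499) = 4.714992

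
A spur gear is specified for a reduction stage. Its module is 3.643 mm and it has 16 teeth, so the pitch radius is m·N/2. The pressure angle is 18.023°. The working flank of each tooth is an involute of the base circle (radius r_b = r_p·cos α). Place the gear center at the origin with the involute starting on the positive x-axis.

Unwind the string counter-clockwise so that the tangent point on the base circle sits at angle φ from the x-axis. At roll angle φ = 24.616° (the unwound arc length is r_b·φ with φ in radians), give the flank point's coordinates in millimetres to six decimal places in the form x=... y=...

x=30.154902 y=0.719158

pitch radius r_p = m·N/2 = 3.643·16/2 = 29.144000
base radius r_b = r_p·cos α = 29.144000·cos 18.023° = 27.713974
roll angle φ = 24.616° = 0.42963025 rad
x = r_b·(cos φ + φ·sin φ) = 27.713974·(0.90911983 + 0.42963025·0.41653468) = 30.154902
y = r_b·(sin φ − φ·cos φ) = 27.713974·(0.41653468 − 0.42963025·0.90911983) = 0.719158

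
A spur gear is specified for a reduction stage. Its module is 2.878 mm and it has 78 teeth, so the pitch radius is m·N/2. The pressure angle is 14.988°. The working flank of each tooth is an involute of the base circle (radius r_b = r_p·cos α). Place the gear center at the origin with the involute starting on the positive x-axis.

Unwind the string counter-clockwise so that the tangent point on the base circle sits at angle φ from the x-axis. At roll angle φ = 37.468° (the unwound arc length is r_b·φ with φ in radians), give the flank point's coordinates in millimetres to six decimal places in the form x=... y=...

x=129.186290 y=9.681194

pitch radius r_p = m·N/2 = 2.878·78/2 = 112.242000
base radius r_b = r_p·cos α = 112.242000·cos 14.988° = 108.423529
roll angle φ = 37.468° = 0.65393996 rad
x = r_b·(cos φ + φ·sin φ) = 108.423529·(0.79369321 + 0.65393996·0.60831824) = 129.186290
y = r_b·(sin φ − φ·cos φ) = 108.423529·(0.60831824 − 0.65393996·0.79369321) = 9.681194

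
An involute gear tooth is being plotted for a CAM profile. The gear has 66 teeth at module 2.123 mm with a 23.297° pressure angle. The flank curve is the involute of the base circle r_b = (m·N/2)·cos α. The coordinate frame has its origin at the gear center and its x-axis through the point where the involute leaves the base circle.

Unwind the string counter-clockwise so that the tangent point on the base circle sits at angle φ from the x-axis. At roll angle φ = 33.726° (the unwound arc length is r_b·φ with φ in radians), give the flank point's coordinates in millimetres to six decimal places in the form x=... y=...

x=74.547307 y=4.224837

pitch radius r_p = m·N/2 = 2.123·66/2 = 70.059000
base radius r_b = r_p·cos α = 70.059000·cos 23.297° = 64.346886
roll angle φ = 33.726° = 0.58862974 rad
x = r_b·(cos φ + φ·sin φ) = 64.346886·(0.83170226 + 0.58862974·0.55522190) = 74.547307
y = r_b·(sin φ − φ·cos φ) = 64.346886·(0.55522190 − 0.58862974·0.83170226) = 4.224837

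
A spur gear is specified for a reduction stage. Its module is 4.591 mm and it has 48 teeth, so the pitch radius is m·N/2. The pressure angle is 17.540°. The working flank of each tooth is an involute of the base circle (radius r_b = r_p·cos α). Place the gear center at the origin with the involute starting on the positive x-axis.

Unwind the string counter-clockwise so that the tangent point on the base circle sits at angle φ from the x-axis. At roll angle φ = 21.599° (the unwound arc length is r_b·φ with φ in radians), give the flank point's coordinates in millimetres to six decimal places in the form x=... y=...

pitch radius r_p = m·N/2 = 4.591·48/2 = 110.184000
base radius r_b = r_p·cos α = 110.184000·cos 17.540° = 105.061192
roll angle φ = 21.599° = 0.37697367 rad
x = r_b·(cos φ + φ·sin φ) = 105.061192·(0.92978291 + 0.37697367·0.36810832) = 112.263142
y = r_b·(sin φ − φ·cos φ) = 105.061192·(0.36810832 − 0.37697367·0.92978291) = 1.849566

x=112.263142 y=1.849566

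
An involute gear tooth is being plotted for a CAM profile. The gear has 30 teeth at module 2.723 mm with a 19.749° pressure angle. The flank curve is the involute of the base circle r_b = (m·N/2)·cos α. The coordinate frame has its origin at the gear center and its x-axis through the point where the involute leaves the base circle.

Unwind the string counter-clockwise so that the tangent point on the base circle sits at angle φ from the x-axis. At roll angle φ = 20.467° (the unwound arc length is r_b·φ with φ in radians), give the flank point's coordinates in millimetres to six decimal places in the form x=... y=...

pitch radius r_p = m·N/2 = 2.723·30/2 = 40.845000
base radius r_b = r_p·cos α = 40.845000·cos 19.749° = 38.442575
roll angle φ = 20.467° = 0.35721654 rad
x = r_b·(cos φ + φ·sin φ) = 38.442575·(0.93687374 + 0.35721654·0.34966784) = 40.817591
y = r_b·(sin φ − φ·cos φ) = 38.442575·(0.34966784 − 0.35721654·0.93687374) = 0.576679

x=40.817591 y=0.576679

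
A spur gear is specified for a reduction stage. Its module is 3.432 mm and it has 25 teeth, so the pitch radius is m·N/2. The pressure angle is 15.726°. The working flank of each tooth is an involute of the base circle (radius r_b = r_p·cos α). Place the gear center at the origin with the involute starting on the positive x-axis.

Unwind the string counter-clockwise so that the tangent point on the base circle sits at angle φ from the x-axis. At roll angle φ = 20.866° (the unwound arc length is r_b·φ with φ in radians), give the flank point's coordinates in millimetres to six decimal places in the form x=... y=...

x=43.942446 y=0.656065

pitch radius r_p = m·N/2 = 3.432·25/2 = 42.900000
base radius r_b = r_p·cos α = 42.900000·cos 15.726° = 41.294204
roll angle φ = 20.866° = 0.36418040 rad
x = r_b·(cos φ + φ·sin φ) = 41.294204·(0.93441600 + 0.36418040·0.35618357) = 43.942446
y = r_b·(sin φ − φ·cos φ) = 41.294204·(0.35618357 − 0.36418040·0.93441600) = 0.656065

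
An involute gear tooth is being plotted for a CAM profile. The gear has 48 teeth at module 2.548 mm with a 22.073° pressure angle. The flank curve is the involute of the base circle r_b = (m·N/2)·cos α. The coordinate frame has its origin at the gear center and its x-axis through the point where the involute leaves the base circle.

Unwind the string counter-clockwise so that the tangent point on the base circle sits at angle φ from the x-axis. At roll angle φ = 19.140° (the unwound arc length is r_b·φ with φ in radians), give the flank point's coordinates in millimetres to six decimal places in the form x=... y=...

x=59.744240 y=0.696362

pitch radius r_p = m·N/2 = 2.548·48/2 = 61.152000
base radius r_b = r_p·cos α = 61.152000·cos 22.073° = 56.669914
roll angle φ = 19.140° = 0.33405602 rad
x = r_b·(cos φ + φ·sin φ) = 56.669914·(0.94472024 + 0.33405602·0.32787752) = 59.744240
y = r_b·(sin φ − φ·cos φ) = 56.669914·(0.32787752 − 0.33405602·0.94472024) = 0.696362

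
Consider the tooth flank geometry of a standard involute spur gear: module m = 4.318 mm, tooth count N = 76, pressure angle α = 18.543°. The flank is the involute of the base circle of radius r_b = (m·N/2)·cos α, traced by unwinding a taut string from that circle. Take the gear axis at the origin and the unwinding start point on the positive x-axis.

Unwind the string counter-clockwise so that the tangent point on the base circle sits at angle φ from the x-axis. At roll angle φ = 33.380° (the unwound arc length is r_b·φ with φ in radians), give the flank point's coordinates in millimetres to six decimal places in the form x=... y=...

x=179.767780 y=9.909935

pitch radius r_p = m·N/2 = 4.318·76/2 = 164.084000
base radius r_b = r_p·cos α = 164.084000·cos 18.543° = 155.565621
roll angle φ = 33.380° = 0.58259090 rad
x = r_b·(cos φ + φ·sin φ) = 155.565621·(0.83503997 + 0.58259090·0.55018929) = 179.767780
y = r_b·(sin φ − φ·cos φ) = 155.565621·(0.55018929 − 0.58259090·0.83503997) = 9.909935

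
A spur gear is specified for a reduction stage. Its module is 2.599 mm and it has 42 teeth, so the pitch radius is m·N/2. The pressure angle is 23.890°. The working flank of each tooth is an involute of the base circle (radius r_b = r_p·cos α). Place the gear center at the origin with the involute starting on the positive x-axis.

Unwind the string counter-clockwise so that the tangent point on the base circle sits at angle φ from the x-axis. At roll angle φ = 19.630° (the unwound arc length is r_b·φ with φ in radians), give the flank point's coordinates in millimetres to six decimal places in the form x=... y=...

x=52.746349 y=0.661137

pitch radius r_p = m·N/2 = 2.599·42/2 = 54.579000
base radius r_b = r_p·cos α = 54.579000·cos 23.890° = 49.902925
roll angle φ = 19.630° = 0.34260813 rad
x = r_b·(cos φ + φ·sin φ) = 49.902925·(0.94188168 + 0.34260813·0.33594478) = 52.746349
y = r_b·(sin φ − φ·cos φ) = 49.902925·(0.33594478 − 0.34260813·0.94188168) = 0.661137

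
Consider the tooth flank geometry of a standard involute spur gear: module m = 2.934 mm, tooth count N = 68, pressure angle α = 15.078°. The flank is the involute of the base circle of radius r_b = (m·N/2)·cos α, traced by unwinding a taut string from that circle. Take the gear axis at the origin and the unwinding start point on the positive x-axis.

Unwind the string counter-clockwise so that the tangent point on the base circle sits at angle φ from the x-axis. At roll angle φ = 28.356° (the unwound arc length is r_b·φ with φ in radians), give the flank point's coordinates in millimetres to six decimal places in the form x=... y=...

x=107.405223 y=3.797475

pitch radius r_p = m·N/2 = 2.934·68/2 = 99.756000
base radius r_b = r_p·cos α = 99.756000·cos 15.078° = 96.321659
roll angle φ = 28.356° = 0.49490556 rad
x = r_b·(cos φ + φ·sin φ) = 96.321659·(0.88001357 + 0.49490556·0.47494855) = 107.405223
y = r_b·(sin φ − φ·cos φ) = 96.321659·(0.47494855 − 0.49490556·0.88001357) = 3.797475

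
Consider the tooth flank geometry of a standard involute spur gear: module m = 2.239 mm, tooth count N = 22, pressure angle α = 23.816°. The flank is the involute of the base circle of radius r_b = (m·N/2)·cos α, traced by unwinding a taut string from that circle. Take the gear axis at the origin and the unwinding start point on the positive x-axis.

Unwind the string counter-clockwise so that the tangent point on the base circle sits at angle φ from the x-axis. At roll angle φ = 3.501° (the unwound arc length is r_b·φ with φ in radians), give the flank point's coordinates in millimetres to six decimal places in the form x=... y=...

pitch radius r_p = m·N/2 = 2.239·22/2 = 24.629000
base radius r_b = r_p·cos α = 24.629000·cos 23.816° = 22.531765
roll angle φ = 3.501° = 0.06110398 rad
x = r_b·(cos φ + φ·sin φ) = 22.531765·(0.99813373 + 0.06110398·0.06106596) = 22.573789
y = r_b·(sin φ − φ·cos φ) = 22.531765·(0.06106596 − 0.06110398·0.99813373) = 0.001713

x=22.573789 y=0.001713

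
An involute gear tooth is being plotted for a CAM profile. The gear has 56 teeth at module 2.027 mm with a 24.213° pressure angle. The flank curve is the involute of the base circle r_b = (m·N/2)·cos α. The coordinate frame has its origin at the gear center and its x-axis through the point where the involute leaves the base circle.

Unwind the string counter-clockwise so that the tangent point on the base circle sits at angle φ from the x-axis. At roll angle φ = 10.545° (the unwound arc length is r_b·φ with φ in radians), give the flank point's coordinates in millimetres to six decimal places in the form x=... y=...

pitch radius r_p = m·N/2 = 2.027·56/2 = 56.756000
base radius r_b = r_p·cos α = 56.756000·cos 24.213° = 51.763009
roll angle φ = 10.545° = 0.18404497 rad
x = r_b·(cos φ + φ·sin φ) = 51.763009·(0.98311148 + 0.18404497·0.18300772) = 52.632272
y = r_b·(sin φ − φ·cos φ) = 51.763009·(0.18300772 − 0.18404497·0.98311148) = 0.107201

x=52.632272 y=0.107201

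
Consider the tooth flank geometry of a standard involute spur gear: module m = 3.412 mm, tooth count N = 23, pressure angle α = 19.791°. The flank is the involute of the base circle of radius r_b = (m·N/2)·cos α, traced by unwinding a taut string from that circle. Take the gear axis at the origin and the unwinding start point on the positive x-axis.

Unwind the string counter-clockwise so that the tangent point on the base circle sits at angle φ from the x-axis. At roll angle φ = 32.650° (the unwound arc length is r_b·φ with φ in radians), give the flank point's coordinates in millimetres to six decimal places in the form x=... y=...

x=42.436981 y=2.204233

pitch radius r_p = m·N/2 = 3.412·23/2 = 39.238000
base radius r_b = r_p·cos α = 39.238000·cos 19.791° = 36.920367
roll angle φ = 32.650° = 0.56985000 rad
x = r_b·(cos φ + φ·sin φ) = 36.920367·(0.84198191 + 0.56985000·0.53950576) = 42.436981
y = r_b·(sin φ − φ·cos φ) = 36.920367·(0.53950576 − 0.56985000·0.84198191) = 2.204233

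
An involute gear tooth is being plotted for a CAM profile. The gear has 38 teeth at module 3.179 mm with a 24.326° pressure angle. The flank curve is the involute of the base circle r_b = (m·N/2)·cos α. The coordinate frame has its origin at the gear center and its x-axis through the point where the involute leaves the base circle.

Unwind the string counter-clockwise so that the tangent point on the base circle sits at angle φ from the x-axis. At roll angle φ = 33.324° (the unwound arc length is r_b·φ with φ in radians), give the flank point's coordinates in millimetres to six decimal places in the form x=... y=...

pitch radius r_p = m·N/2 = 3.179·38/2 = 60.401000
base radius r_b = r_p·cos α = 60.401000·cos 24.326° = 55.038384
roll angle φ = 33.324° = 0.58161352 rad
x = r_b·(cos φ + φ·sin φ) = 55.038384·(0.83557731 + 0.58161352·0.54937287) = 63.574838
y = r_b·(sin φ − φ·cos φ) = 55.038384·(0.54937287 − 0.58161352·0.83557731) = 3.488873

x=63.574838 y=3.488873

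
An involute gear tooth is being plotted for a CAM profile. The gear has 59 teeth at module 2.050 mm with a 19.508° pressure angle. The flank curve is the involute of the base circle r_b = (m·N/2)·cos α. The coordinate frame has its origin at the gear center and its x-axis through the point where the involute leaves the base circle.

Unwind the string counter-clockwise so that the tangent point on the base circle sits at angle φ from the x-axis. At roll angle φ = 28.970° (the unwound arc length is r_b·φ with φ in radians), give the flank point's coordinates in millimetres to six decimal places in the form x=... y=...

x=63.830851 y=2.393942

pitch radius r_p = m·N/2 = 2.050·59/2 = 60.475000
base radius r_b = r_p·cos α = 60.475000·cos 19.508° = 57.003425
roll angle φ = 28.970° = 0.50562188 rad
x = r_b·(cos φ + φ·sin φ) = 57.003425·(0.87487343 + 0.50562188·0.48435160) = 63.830851
y = r_b·(sin φ − φ·cos φ) = 57.003425·(0.48435160 − 0.50562188·0.87487343) = 2.393942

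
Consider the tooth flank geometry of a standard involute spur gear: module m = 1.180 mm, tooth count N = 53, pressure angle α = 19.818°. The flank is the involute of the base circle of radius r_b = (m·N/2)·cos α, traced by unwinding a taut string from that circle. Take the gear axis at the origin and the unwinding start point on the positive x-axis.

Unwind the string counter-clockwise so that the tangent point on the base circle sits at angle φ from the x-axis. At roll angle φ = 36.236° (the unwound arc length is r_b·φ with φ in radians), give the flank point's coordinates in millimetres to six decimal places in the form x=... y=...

pitch radius r_p = m·N/2 = 1.180·53/2 = 31.270000
base radius r_b = r_p·cos α = 31.270000·cos 19.818° = 29.418013
roll angle φ = 36.236° = 0.63243751 rad
x = r_b·(cos φ + φ·sin φ) = 29.418013·(0.80658906 + 0.63243751·0.59111258) = 34.725929
y = r_b·(sin φ − φ·cos φ) = 29.418013·(0.59111258 − 0.63243751·0.80658906) = 2.382724

x=34.725929 y=2.382724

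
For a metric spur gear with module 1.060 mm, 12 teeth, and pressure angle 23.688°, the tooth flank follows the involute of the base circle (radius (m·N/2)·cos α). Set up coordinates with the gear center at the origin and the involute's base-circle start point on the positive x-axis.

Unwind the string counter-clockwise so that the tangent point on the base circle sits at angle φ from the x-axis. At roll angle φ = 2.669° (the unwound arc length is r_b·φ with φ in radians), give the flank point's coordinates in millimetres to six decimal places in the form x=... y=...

x=5.830465 y=0.000196

pitch radius r_p = m·N/2 = 1.060·12/2 = 6.360000
base radius r_b = r_p·cos α = 6.360000·cos 23.688° = 5.824149
roll angle φ = 2.669° = 0.04658284 rad
x = r_b·(cos φ + φ·sin φ) = 5.824149·(0.99891522 + 0.04658284·0.04656599) = 5.830465
y = r_b·(sin φ − φ·cos φ) = 5.824149·(0.04656599 − 0.04658284·0.99891522) = 0.000196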